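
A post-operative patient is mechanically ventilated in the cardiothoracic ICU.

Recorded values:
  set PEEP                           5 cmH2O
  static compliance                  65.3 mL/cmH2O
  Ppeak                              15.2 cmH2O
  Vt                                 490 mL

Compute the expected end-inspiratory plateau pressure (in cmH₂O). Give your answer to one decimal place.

12.5

Pplat = PEEP + Vt / Cstat = 5 + 490 / 65.3 = 5 + 7.504 = 12.504 cmH2O.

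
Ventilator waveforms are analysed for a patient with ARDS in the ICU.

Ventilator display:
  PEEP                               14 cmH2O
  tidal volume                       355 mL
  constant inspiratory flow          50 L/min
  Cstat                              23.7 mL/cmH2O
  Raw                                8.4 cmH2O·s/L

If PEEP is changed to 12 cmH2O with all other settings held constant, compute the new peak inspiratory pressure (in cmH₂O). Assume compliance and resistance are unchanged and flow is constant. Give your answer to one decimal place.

34.0

Flow: 50 L/min ÷ 60 = 0.8333 L/s.
PIP = Vt/C + R·V̇ + PEEP (constant-flow equation of motion).
Only the baseline term changes: ΔPIP = ΔPEEP = 12 − 14 = -2.0 cmH2O.
Original PIP = 355/23.7 + 8.4×0.8333 + 14 = 35.979 cmH2O; new PIP = 35.979 + (-2.0) = 33.979 cmH2O.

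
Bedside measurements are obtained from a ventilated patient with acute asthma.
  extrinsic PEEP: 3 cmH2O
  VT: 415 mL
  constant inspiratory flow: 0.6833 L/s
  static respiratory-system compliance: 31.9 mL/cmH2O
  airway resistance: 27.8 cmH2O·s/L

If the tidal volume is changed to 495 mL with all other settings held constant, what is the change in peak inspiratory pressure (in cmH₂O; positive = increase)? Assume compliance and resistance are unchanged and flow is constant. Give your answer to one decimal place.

2.5

PIP = Vt/C + R·V̇ + PEEP (constant-flow equation of motion).
Only the elastic term changes: ΔPIP = ΔVt / C = (495 − 415) / 31.9 = 2.508 cmH2O.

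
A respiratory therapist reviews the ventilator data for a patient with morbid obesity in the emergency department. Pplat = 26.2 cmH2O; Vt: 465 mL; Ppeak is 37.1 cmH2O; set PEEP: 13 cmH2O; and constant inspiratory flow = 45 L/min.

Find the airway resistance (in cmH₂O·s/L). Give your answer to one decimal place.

Flow: 45 L/min ÷ 60 = 0.75 L/s.
Raw = (PIP − Pplat) / flow = (37.1 − 26.2) / 0.75 = 10.9 / 0.75 = 14.533 cmH2O·s/L.

14.5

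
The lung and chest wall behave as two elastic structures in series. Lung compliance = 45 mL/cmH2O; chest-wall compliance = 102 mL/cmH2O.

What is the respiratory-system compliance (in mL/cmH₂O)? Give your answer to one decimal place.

Lung and chest wall are elastances in series: 1/Crs = 1/CL + 1/Ccw.
1/Crs = 1/45 + 1/102 = 0.03203.
Crs = 31.221 mL/cmH2O.

31.2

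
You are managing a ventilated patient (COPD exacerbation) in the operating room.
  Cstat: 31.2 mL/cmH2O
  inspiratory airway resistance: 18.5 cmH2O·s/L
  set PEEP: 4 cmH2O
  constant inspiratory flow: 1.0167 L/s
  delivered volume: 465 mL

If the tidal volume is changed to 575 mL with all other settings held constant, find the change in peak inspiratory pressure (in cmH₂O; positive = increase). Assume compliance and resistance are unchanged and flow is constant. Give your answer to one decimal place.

PIP = Vt/C + R·V̇ + PEEP (constant-flow equation of motion).
Only the elastic term changes: ΔPIP = ΔVt / C = (575 − 465) / 31.2 = 3.526 cmH2O.

3.5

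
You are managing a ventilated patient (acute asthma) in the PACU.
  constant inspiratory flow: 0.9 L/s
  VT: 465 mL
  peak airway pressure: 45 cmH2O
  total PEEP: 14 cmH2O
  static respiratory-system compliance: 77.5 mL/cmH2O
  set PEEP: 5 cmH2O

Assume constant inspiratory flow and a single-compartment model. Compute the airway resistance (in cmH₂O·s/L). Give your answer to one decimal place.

27.8

Total PEEP = 14 cmH2O (set 5 + intrinsic 9); this is the baseline alveolar pressure.
Equation of motion (constant flow): PIP = Vt/C + R·V̇ + PEEP.
R·V̇ = PIP − Vt/C − PEEP = 45 − 465/77.5 − 14 = 45 − 6.0 − 14 = 25.0 cmH2O.
R = 25.0 / 0.9 = 27.778 cmH2O·s/L.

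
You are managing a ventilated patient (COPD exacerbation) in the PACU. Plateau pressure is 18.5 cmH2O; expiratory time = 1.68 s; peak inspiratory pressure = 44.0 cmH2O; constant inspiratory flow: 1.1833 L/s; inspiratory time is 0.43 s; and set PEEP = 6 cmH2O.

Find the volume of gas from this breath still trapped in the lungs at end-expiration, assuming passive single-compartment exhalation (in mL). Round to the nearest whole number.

Vt = flow × Ti = 1.1833 L/s × 0.43 s × 1000 mL/L = 508.82 mL.
R = (PIP − Pplat)/V̇ = (44.0 − 18.5) / 1.1833 = 25.5/1.1833 = 21.55 cmH2O·s/L.
C = Vt/(Pplat − PEEP) = 508.82 / (18.5 − 6) = 508.82/12.5 = 40.706 mL/cmH2O.
τ = R × C = 21.55 × 0.04071 L/cmH2O = 0.8773 s.
Fraction remaining = e^(−Te/τ) = e^(−1.68/0.8773) = 0.1473.
Trapped volume = 508.82 × 0.1473 = 74.949 mL.

75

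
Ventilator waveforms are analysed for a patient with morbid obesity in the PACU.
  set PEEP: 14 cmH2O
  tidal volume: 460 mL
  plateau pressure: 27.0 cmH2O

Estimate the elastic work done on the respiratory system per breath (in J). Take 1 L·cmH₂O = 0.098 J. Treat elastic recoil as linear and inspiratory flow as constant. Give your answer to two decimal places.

0.29

Elastic work ≈ ½ × (Pplat − PEEP) × Vt = 0.5 × (27.0 − 14) × 0.460 L = 0.5 × 13.0 × 0.460 = 2.99 L·cmH2O.
× 0.098 J/(L·cmH2O) → 0.293 J.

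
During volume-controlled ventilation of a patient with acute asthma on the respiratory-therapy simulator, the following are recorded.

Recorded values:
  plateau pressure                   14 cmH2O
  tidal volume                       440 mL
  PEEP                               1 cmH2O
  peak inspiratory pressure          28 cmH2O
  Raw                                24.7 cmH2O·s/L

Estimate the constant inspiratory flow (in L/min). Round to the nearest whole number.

flow = (PIP − Pplat) / Raw = (28 − 14) / 24.7 = 0.5668 L/s × 60 = 34.008 L/min.

34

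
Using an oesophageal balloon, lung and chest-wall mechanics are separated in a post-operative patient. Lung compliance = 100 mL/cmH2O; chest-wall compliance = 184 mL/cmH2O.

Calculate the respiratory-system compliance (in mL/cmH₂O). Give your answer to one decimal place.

64.8

Lung and chest wall are elastances in series: 1/Crs = 1/CL + 1/Ccw.
1/Crs = 1/100 + 1/184 = 0.01543.
Crs = 64.809 mL/cmH2O.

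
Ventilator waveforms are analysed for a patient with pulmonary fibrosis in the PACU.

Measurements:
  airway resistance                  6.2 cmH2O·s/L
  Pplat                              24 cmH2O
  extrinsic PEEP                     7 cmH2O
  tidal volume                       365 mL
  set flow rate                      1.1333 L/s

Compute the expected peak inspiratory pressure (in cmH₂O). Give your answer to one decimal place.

PIP = Pplat + Raw × flow = 24 + 6.2 × 1.1333 = 24 + 7.026 = 31.026 cmH2O.

31.0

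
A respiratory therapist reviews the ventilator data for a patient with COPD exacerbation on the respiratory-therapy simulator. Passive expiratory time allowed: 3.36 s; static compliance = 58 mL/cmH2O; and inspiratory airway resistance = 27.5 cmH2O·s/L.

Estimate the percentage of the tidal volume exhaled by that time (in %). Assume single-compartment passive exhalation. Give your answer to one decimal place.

τ = R × C = 27.5 × 58 mL/cmH2O = 27.5 × 0.058 L/cmH2O = 1.595 s.
Passive exhalation: V(t)/V₀ = e^(−t/τ) = e^(−3.36/1.595) = 0.1217.
Fraction exhaled = 1 − 0.1217 = 0.8783 → 87.83%.

87.8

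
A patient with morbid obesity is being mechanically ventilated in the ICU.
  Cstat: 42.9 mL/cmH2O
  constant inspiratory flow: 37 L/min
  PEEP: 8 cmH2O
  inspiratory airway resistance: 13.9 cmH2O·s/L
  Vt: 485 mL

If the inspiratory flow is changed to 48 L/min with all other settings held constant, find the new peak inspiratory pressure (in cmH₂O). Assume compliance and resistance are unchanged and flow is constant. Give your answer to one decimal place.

Flow: 37 L/min ÷ 60 = 0.6167 L/s.
New flow: 48 L/min ÷ 60 = 0.8 L/s.
PIP = Vt/C + R·V̇ + PEEP (constant-flow equation of motion).
Only the resistive term changes: ΔPIP = R × ΔV̇ = 13.9 × (0.8 − 0.6167) = 13.9 × 0.1833 = 2.548 cmH2O.
Original PIP = 485/42.9 + 13.9×0.6167 + 8 = 27.877 cmH2O; new PIP = 27.877 + (2.548) = 30.425 cmH2O.

30.4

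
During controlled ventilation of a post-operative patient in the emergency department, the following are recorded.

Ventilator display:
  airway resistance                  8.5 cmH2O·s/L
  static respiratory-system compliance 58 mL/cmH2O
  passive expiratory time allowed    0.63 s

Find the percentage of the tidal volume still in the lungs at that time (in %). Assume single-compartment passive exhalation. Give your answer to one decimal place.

27.9

τ = R × C = 8.5 × 58 mL/cmH2O = 8.5 × 0.058 L/cmH2O = 0.493 s.
Passive exhalation: V(t)/V₀ = e^(−t/τ) = e^(−0.63/0.493) = 0.2786.
Fraction remaining = 0.2786 → 27.86%.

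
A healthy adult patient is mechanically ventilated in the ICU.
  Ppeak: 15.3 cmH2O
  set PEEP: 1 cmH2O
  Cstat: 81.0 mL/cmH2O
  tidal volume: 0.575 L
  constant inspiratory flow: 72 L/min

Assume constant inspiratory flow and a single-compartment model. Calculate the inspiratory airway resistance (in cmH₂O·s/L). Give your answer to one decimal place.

6.0

Flow: 72 L/min ÷ 60 = 1.2 L/s.
Equation of motion (constant flow): PIP = Vt/C + R·V̇ + PEEP.
R·V̇ = PIP − Vt/C − PEEP = 15.3 − 575/81.0 − 1 = 15.3 − 7.099 − 1 = 7.201 cmH2O.
R = 7.201 / 1.2 = 6.001 cmH2O·s/L.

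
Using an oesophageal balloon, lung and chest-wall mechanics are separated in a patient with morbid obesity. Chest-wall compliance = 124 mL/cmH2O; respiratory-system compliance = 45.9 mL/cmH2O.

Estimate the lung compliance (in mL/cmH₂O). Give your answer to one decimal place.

72.9

1/CL = 1/Crs − 1/Ccw.
1/CL = 1/45.9 − 1/124 = 0.01372.
CL = 72.886 mL/cmH2O.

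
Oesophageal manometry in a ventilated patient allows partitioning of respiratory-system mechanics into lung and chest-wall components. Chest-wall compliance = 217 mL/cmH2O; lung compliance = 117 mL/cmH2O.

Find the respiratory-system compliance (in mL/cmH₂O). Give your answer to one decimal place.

Lung and chest wall are elastances in series: 1/Crs = 1/CL + 1/Ccw.
1/Crs = 1/117 + 1/217 = 0.01316.
Crs = 75.988 mL/cmH2O.

76.0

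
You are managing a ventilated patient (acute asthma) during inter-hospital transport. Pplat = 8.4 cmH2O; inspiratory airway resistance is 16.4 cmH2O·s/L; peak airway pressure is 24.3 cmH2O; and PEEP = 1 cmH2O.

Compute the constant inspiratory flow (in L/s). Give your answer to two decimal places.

flow = (PIP − Pplat) / Raw = 15.9 / 16.4 = 0.9695 L/s.

0.97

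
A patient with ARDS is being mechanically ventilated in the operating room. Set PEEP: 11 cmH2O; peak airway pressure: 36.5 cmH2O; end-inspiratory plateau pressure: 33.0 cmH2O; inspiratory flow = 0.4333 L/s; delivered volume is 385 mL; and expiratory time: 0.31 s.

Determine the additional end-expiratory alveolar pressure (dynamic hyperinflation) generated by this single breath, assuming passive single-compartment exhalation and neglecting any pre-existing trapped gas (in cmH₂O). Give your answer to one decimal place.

R = (PIP − Pplat)/V̇ = (36.5 − 33.0) / 0.4333 = 3.5/0.4333 = 8.078 cmH2O·s/L.
C = Vt/(Pplat − PEEP) = 385.0 / (33.0 − 11) = 385.0/22.0 = 17.5 mL/cmH2O.
τ = R × C = 8.078 × 0.0175 L/cmH2O = 0.1414 s.
Fraction remaining = e^(−Te/τ) = e^(−0.31/0.1414) = 0.1117; trapped volume = 385.0 × 0.1117 = 43.005 mL.
Additional alveolar pressure from trapping ≈ V_trapped / C = 43.005 / 17.5 = 2.457 cmH2O.

2.5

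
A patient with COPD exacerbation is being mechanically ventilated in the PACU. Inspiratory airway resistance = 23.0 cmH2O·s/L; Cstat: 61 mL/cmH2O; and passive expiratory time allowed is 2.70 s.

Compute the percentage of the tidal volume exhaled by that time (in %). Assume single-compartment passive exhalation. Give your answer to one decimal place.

85.4

τ = R × C = 23.0 × 61 mL/cmH2O = 23.0 × 0.061 L/cmH2O = 1.403 s.
Passive exhalation: V(t)/V₀ = e^(−t/τ) = e^(−2.70/1.403) = 0.146.
Fraction exhaled = 1 − 0.146 = 0.854 → 85.4%.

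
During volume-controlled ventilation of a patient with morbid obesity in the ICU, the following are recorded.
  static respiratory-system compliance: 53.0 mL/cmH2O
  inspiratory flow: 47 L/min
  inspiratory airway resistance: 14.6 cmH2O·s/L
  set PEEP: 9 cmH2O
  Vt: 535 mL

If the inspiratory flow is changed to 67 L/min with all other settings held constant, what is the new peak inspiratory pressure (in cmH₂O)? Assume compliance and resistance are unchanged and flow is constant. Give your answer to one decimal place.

Flow: 47 L/min ÷ 60 = 0.7833 L/s.
New flow: 67 L/min ÷ 60 = 1.1167 L/s.
PIP = Vt/C + R·V̇ + PEEP (constant-flow equation of motion).
Only the resistive term changes: ΔPIP = R × ΔV̇ = 14.6 × (1.1167 − 0.7833) = 14.6 × 0.3334 = 4.868 cmH2O.
Original PIP = 535/53.0 + 14.6×0.7833 + 9 = 30.531 cmH2O; new PIP = 30.531 + (4.868) = 35.399 cmH2O.

35.4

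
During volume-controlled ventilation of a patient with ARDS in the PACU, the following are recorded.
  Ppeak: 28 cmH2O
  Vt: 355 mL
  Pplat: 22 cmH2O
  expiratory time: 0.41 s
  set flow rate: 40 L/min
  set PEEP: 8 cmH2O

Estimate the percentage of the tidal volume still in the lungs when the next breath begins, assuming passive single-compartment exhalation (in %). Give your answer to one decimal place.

16.6

Flow: 40 L/min ÷ 60 = 0.6667 L/s.
R = (PIP − Pplat)/V̇ = (28 − 22) / 0.6667 = 6.0/0.6667 = 9.0 cmH2O·s/L.
C = Vt/(Pplat − PEEP) = 355.0 / (22 − 8) = 355.0/14.0 = 25.357 mL/cmH2O.
τ = R × C = 9.0 × 0.02536 L/cmH2O = 0.2282 s.
Fraction remaining at end-expiration = e^(−Te/τ) = e^(−0.41/0.2282) = 0.1659 → 16.59%.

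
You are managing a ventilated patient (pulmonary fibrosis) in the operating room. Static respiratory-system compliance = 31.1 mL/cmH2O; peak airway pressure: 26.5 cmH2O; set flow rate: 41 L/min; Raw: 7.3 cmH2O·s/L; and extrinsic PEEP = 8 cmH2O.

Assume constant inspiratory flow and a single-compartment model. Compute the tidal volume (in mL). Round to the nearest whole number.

Flow: 41 L/min ÷ 60 = 0.6833 L/s.
Equation of motion (constant flow): PIP = Vt/C + R·V̇ + PEEP.
Vt/C = PIP − R·V̇ − PEEP = 26.5 − 4.988 − 8 = 13.512 cmH2O.
Vt = C × 13.512 = 31.1 × 13.512 = 420.22 mL.

420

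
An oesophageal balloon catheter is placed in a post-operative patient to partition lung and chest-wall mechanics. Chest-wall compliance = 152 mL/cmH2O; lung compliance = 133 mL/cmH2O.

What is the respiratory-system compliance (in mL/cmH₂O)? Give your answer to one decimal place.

70.9

Lung and chest wall are elastances in series: 1/Crs = 1/CL + 1/Ccw.
1/Crs = 1/133 + 1/152 = 0.0141.
Crs = 70.922 mL/cmH2O.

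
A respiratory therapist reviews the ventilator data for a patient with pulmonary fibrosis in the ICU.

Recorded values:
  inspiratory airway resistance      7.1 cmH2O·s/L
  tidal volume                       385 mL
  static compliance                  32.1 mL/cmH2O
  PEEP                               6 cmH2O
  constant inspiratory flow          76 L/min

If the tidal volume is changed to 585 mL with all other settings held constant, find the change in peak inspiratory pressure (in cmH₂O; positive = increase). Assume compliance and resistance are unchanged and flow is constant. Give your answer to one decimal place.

6.2

PIP = Vt/C + R·V̇ + PEEP (constant-flow equation of motion).
Only the elastic term changes: ΔPIP = ΔVt / C = (585 − 385) / 32.1 = 6.231 cmH2O.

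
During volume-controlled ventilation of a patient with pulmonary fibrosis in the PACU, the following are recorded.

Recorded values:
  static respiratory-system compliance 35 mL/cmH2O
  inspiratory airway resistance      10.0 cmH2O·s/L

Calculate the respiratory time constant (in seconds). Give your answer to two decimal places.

0.35

τ = R × C = 10.0 × 35 mL/cmH2O = 10.0 × 0.035 L/cmH2O = 0.35 s.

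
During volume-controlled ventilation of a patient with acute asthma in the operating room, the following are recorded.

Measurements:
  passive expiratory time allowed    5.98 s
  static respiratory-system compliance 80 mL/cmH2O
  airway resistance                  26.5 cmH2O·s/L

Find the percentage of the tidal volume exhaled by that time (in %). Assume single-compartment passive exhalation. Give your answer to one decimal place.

94.0

τ = R × C = 26.5 × 80 mL/cmH2O = 26.5 × 0.080 L/cmH2O = 2.12 s.
Passive exhalation: V(t)/V₀ = e^(−t/τ) = e^(−5.98/2.12) = 0.05956.
Fraction exhaled = 1 − 0.05956 = 0.9404 → 94.04%.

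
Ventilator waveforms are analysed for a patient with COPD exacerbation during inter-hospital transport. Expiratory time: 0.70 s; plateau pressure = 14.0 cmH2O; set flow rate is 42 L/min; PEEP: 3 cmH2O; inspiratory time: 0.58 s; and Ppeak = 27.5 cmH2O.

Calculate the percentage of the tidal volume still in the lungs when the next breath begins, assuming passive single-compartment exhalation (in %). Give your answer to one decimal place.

37.4

Flow: 42 L/min ÷ 60 = 0.7 L/s.
Vt = flow × Ti = 0.7 L/s × 0.58 s × 1000 mL/L = 406.0 mL.
R = (PIP − Pplat)/V̇ = (27.5 − 14.0) / 0.7 = 13.5/0.7 = 19.286 cmH2O·s/L.
C = Vt/(Pplat − PEEP) = 406.0 / (14.0 − 3) = 406.0/11.0 = 36.909 mL/cmH2O.
τ = R × C = 19.286 × 0.03691 L/cmH2O = 0.7118 s.
Fraction remaining at end-expiration = e^(−Te/τ) = e^(−0.70/0.7118) = 0.374 → 37.4%.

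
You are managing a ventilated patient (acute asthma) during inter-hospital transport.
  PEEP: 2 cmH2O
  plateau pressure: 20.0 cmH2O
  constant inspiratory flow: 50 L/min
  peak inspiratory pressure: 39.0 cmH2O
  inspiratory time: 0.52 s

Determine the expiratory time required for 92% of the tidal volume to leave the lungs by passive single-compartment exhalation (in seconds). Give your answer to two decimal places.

1.39

Flow: 50 L/min ÷ 60 = 0.8333 L/s.
Vt = flow × Ti = 0.8333 L/s × 0.52 s × 1000 mL/L = 433.32 mL.
R = (PIP − Pplat)/V̇ = (39.0 − 20.0) / 0.8333 = 19.0/0.8333 = 22.801 cmH2O·s/L.
C = Vt/(Pplat − PEEP) = 433.32 / (20.0 − 2) = 433.32/18.0 = 24.073 mL/cmH2O.
τ = R × C = 22.801 × 0.02407 L/cmH2O = 0.5488 s.
t = −τ·ln(1 − 0.92) = −0.5488·ln(0.08) = 1.386 s.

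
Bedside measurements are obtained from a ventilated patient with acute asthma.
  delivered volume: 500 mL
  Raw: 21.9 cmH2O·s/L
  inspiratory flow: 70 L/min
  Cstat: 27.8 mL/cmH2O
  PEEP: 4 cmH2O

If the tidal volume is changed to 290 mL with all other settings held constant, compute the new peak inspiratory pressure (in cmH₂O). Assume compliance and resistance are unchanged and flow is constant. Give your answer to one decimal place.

Flow: 70 L/min ÷ 60 = 1.1667 L/s.
PIP = Vt/C + R·V̇ + PEEP (constant-flow equation of motion).
Only the elastic term changes: ΔPIP = ΔVt / C = (290 − 500) / 27.8 = -7.554 cmH2O.
Original PIP = 500/27.8 + 21.9×1.1667 + 4 = 47.536 cmH2O; new PIP = 47.536 + (-7.554) = 39.982 cmH2O.

40.0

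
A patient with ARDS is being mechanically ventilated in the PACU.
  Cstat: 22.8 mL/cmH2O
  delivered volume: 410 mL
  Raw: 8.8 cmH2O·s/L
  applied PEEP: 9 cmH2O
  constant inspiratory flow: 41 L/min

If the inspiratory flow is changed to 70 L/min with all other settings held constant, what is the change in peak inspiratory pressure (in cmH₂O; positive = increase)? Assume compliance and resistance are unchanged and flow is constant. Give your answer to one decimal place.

4.3

Flow: 41 L/min ÷ 60 = 0.6833 L/s.
New flow: 70 L/min ÷ 60 = 1.1667 L/s.
PIP = Vt/C + R·V̇ + PEEP (constant-flow equation of motion).
Only the resistive term changes: ΔPIP = R × ΔV̇ = 8.8 × (1.1667 − 0.6833) = 8.8 × 0.4834 = 4.254 cmH2O.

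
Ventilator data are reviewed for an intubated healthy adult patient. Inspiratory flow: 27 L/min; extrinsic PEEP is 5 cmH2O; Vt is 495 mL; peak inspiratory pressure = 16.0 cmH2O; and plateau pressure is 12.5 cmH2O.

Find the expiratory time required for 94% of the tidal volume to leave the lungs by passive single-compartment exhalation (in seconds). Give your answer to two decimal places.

1.44

Flow: 27 L/min ÷ 60 = 0.45 L/s.
R = (PIP − Pplat)/V̇ = (16.0 − 12.5) / 0.45 = 3.5/0.45 = 7.778 cmH2O·s/L.
C = Vt/(Pplat − PEEP) = 495.0 / (12.5 − 5) = 495.0/7.5 = 66.0 mL/cmH2O.
τ = R × C = 7.778 × 0.066 L/cmH2O = 0.5133 s.
t = −τ·ln(1 − 0.94) = −0.5133·ln(0.06) = 1.444 s.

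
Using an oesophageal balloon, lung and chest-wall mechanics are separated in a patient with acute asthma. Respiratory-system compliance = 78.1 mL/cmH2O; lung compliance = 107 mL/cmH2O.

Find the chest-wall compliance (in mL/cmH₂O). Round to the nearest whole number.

289

1/Ccw = 1/Crs − 1/CL.
1/Ccw = 1/78.1 − 1/107 = 0.003458.
Ccw = 289.18 mL/cmH2O.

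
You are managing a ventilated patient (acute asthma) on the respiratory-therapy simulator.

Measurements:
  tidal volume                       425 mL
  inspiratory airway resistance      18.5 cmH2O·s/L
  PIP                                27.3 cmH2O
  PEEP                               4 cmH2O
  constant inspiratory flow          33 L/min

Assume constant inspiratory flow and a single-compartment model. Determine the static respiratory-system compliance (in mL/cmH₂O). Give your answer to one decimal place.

Flow: 33 L/min ÷ 60 = 0.55 L/s.
Equation of motion (constant flow): PIP = Vt/C + R·V̇ + PEEP.
Vt/C = PIP − R·V̇ − PEEP = 27.3 − 18.5×0.55 − 4 = 27.3 − 10.175 − 4 = 13.125 cmH2O.
C = Vt / 13.125 = 425 / 13.125 = 32.381 mL/cmH2O.

32.4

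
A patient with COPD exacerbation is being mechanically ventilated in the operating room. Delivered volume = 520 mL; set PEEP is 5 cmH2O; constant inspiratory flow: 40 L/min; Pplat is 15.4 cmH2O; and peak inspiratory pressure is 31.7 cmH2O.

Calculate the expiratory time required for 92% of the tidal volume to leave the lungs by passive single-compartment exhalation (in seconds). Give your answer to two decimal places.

Flow: 40 L/min ÷ 60 = 0.6667 L/s.
R = (PIP − Pplat)/V̇ = (31.7 − 15.4) / 0.6667 = 16.3/0.6667 = 24.449 cmH2O·s/L.
C = Vt/(Pplat − PEEP) = 520.0 / (15.4 − 5) = 520.0/10.4 = 50.0 mL/cmH2O.
τ = R × C = 24.449 × 0.05 L/cmH2O = 1.222 s.
t = −τ·ln(1 − 0.92) = −1.222·ln(0.08) = 3.086 s.

3.09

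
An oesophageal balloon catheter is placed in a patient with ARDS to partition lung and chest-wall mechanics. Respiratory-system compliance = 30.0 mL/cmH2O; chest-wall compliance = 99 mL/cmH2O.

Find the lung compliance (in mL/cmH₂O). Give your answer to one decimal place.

1/CL = 1/Crs − 1/Ccw.
1/CL = 1/30.0 − 1/99 = 0.02323.
CL = 43.048 mL/cmH2O.

43.0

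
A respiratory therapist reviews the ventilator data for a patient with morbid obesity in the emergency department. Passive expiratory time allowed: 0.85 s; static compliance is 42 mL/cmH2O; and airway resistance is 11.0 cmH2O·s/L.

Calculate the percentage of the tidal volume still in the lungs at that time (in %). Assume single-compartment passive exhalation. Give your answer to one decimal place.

15.9

τ = R × C = 11.0 × 42 mL/cmH2O = 11.0 × 0.042 L/cmH2O = 0.462 s.
Passive exhalation: V(t)/V₀ = e^(−t/τ) = e^(−0.85/0.462) = 0.1588.
Fraction remaining = 0.1588 → 15.88%.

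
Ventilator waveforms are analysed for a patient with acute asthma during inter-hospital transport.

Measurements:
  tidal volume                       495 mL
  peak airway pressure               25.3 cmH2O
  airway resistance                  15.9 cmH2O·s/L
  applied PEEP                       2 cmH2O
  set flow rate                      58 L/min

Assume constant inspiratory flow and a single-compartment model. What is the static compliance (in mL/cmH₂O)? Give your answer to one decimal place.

62.4

Flow: 58 L/min ÷ 60 = 0.9667 L/s.
Equation of motion (constant flow): PIP = Vt/C + R·V̇ + PEEP.
Vt/C = PIP − R·V̇ − PEEP = 25.3 − 15.9×0.9667 − 2 = 25.3 − 15.371 − 2 = 7.929 cmH2O.
C = Vt / 7.929 = 495 / 7.929 = 62.429 mL/cmH2O.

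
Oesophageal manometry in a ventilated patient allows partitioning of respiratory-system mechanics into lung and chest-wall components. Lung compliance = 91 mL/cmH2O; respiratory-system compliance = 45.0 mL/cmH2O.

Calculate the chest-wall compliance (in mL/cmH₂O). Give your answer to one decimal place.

1/Ccw = 1/Crs − 1/CL.
1/Ccw = 1/45.0 − 1/91 = 0.01123.
Ccw = 89.047 mL/cmH2O.

89.0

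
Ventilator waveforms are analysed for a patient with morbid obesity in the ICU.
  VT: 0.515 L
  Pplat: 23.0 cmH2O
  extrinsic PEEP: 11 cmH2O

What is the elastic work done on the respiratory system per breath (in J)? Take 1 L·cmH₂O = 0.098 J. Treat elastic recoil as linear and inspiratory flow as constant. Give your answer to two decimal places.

Elastic work ≈ ½ × (Pplat − PEEP) × Vt = 0.5 × (23.0 − 11) × 0.515 L = 0.5 × 12.0 × 0.515 = 3.09 L·cmH2O.
× 0.098 J/(L·cmH2O) → 0.3028 J.

0.30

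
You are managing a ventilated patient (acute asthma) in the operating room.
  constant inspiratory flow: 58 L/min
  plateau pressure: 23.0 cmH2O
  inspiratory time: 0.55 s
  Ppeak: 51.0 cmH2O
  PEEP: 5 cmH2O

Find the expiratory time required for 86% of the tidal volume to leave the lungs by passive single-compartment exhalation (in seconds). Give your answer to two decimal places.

1.68

Flow: 58 L/min ÷ 60 = 0.9667 L/s.
Vt = flow × Ti = 0.9667 L/s × 0.55 s × 1000 mL/L = 531.69 mL.
R = (PIP − Pplat)/V̇ = (51.0 − 23.0) / 0.9667 = 28.0/0.9667 = 28.965 cmH2O·s/L.
C = Vt/(Pplat − PEEP) = 531.69 / (23.0 − 5) = 531.69/18.0 = 29.538 mL/cmH2O.
τ = R × C = 28.965 × 0.02954 L/cmH2O = 0.8556 s.
t = −τ·ln(1 − 0.86) = −0.8556·ln(0.14) = 1.682 s.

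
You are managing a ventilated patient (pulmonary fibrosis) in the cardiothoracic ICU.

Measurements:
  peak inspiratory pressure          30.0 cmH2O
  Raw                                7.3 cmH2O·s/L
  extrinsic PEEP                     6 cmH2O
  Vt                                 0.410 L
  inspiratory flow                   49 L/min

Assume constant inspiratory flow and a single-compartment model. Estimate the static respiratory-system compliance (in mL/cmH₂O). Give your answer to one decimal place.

Flow: 49 L/min ÷ 60 = 0.8167 L/s.
Equation of motion (constant flow): PIP = Vt/C + R·V̇ + PEEP.
Vt/C = PIP − R·V̇ − PEEP = 30.0 − 7.3×0.8167 − 6 = 30.0 − 5.962 − 6 = 18.038 cmH2O.
C = Vt / 18.038 = 410 / 18.038 = 22.73 mL/cmH2O.

22.7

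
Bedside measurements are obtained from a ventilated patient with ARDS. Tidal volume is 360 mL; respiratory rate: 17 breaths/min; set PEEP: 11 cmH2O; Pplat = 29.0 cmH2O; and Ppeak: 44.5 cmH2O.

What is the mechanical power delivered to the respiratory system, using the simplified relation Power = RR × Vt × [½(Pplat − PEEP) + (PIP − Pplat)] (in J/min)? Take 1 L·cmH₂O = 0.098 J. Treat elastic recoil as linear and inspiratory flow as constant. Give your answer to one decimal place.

14.7

Per-breath work = Vt × [½(Pplat−PEEP) + (PIP−Pplat)] = 0.360 × [0.5×18.0 + 15.5] = 0.360 × 24.5 = 8.82 L·cmH2O.
Power = 17 × 8.82 = 149.94 L·cmH2O/min.
× 0.098 J/(L·cmH2O) → 14.694 J/min.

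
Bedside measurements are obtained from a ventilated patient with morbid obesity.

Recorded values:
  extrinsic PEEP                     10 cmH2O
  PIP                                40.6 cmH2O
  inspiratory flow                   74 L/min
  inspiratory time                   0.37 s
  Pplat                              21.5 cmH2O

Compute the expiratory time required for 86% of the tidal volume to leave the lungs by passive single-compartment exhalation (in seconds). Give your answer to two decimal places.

1.21

Flow: 74 L/min ÷ 60 = 1.2333 L/s.
Vt = flow × Ti = 1.2333 L/s × 0.37 s × 1000 mL/L = 456.32 mL.
R = (PIP − Pplat)/V̇ = (40.6 − 21.5) / 1.2333 = 19.1/1.2333 = 15.487 cmH2O·s/L.
C = Vt/(Pplat − PEEP) = 456.32 / (21.5 − 10) = 456.32/11.5 = 39.68 mL/cmH2O.
τ = R × C = 15.487 × 0.03968 L/cmH2O = 0.6145 s.
t = −τ·ln(1 − 0.86) = −0.6145·ln(0.14) = 1.208 s.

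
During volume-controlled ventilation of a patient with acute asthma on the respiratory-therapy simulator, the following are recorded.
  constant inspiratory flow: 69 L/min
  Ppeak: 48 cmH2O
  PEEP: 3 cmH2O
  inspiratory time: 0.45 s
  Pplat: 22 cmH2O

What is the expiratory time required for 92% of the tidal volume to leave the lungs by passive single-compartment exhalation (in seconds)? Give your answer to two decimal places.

1.56

Flow: 69 L/min ÷ 60 = 1.15 L/s.
Vt = flow × Ti = 1.15 L/s × 0.45 s × 1000 mL/L = 517.5 mL.
R = (PIP − Pplat)/V̇ = (48 − 22) / 1.15 = 26.0/1.15 = 22.609 cmH2O·s/L.
C = Vt/(Pplat − PEEP) = 517.5 / (22 − 3) = 517.5/19.0 = 27.237 mL/cmH2O.
τ = R × C = 22.609 × 0.02724 L/cmH2O = 0.6159 s.
t = −τ·ln(1 − 0.92) = −0.6159·ln(0.08) = 1.556 s.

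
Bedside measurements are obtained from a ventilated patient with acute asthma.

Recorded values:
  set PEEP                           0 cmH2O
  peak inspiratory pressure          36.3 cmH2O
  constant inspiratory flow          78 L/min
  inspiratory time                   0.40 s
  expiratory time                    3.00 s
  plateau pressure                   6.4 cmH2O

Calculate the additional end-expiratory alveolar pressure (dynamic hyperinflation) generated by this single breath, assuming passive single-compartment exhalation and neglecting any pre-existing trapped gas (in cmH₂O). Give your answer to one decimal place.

Flow: 78 L/min ÷ 60 = 1.3 L/s.
Vt = flow × Ti = 1.3 L/s × 0.40 s × 1000 mL/L = 520.0 mL.
R = (PIP − Pplat)/V̇ = (36.3 − 6.4) / 1.3 = 29.9/1.3 = 23.0 cmH2O·s/L.
C = Vt/(Pplat − PEEP) = 520.0 / (6.4 − 0) = 520.0/6.4 = 81.25 mL/cmH2O.
τ = R × C = 23.0 × 0.08125 L/cmH2O = 1.869 s.
Fraction remaining = e^(−Te/τ) = e^(−3.00/1.869) = 0.2009; trapped volume = 520.0 × 0.2009 = 104.47 mL.
Additional alveolar pressure from trapping ≈ V_trapped / C = 104.47 / 81.25 = 1.286 cmH2O.

1.3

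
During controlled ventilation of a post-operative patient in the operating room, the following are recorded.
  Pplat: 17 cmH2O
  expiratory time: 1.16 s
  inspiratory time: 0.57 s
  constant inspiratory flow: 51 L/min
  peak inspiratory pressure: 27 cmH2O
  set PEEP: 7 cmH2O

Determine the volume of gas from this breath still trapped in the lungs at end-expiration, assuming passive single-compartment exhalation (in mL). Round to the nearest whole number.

Flow: 51 L/min ÷ 60 = 0.85 L/s.
Vt = flow × Ti = 0.85 L/s × 0.57 s × 1000 mL/L = 484.5 mL.
R = (PIP − Pplat)/V̇ = (27 − 17) / 0.85 = 10.0/0.85 = 11.765 cmH2O·s/L.
C = Vt/(Pplat − PEEP) = 484.5 / (17 − 7) = 484.5/10.0 = 48.45 mL/cmH2O.
τ = R × C = 11.765 × 0.04845 L/cmH2O = 0.57 s.
Fraction remaining = e^(−Te/τ) = e^(−1.16/0.57) = 0.1307.
Trapped volume = 484.5 × 0.1307 = 63.324 mL.

63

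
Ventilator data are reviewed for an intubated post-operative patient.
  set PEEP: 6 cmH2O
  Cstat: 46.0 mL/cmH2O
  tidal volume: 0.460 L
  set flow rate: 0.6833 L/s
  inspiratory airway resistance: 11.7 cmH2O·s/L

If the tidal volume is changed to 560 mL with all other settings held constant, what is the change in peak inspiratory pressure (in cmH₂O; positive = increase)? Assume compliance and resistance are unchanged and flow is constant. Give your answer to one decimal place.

PIP = Vt/C + R·V̇ + PEEP (constant-flow equation of motion).
Only the elastic term changes: ΔPIP = ΔVt / C = (560 − 460) / 46.0 = 2.174 cmH2O.

2.2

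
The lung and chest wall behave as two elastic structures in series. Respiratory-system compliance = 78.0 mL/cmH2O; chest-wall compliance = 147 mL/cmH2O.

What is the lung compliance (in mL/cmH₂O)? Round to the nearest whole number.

1/CL = 1/Crs − 1/Ccw.
1/CL = 1/78.0 − 1/147 = 0.006018.
CL = 166.17 mL/cmH2O.

166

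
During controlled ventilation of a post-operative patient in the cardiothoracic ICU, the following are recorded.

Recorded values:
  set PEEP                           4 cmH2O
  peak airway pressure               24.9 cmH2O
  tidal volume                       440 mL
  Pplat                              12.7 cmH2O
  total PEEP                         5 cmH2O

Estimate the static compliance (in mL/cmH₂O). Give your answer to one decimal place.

57.1

End-expiratory occlusion gives total PEEP = 5 cmH2O (intrinsic PEEP = 5 − 4 = 1). Use total PEEP for the elastic gradient.
Cstat = Vt / (Pplat − PEEPtotal) = 440 / (12.7 − 5) = 440 / 7.7 = 57.143 mL/cmH2O.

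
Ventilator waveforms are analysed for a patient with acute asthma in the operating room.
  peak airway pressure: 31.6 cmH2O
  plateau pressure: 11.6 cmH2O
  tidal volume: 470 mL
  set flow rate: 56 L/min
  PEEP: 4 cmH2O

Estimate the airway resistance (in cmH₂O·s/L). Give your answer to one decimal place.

Flow: 56 L/min ÷ 60 = 0.9333 L/s.
Raw = (PIP − Pplat) / flow = (31.6 − 11.6) / 0.9333 = 20.0 / 0.9333 = 21.429 cmH2O·s/L.

21.4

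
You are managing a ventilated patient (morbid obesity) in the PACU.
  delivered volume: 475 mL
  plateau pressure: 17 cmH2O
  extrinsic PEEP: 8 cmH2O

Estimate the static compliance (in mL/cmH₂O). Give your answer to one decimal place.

Cstat = Vt / (Pplat − PEEP) = 475 / (17 − 8) = 475 / 9.0 = 52.778 mL/cmH2O.

52.8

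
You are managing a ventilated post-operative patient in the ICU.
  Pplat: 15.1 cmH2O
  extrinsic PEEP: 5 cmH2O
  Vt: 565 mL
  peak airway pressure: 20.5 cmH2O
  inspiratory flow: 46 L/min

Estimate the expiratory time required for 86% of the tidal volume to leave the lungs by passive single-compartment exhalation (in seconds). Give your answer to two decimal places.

Flow: 46 L/min ÷ 60 = 0.7667 L/s.
R = (PIP − Pplat)/V̇ = (20.5 − 15.1) / 0.7667 = 5.4/0.7667 = 7.043 cmH2O·s/L.
C = Vt/(Pplat − PEEP) = 565.0 / (15.1 − 5) = 565.0/10.1 = 55.941 mL/cmH2O.
τ = R × C = 7.043 × 0.05594 L/cmH2O = 0.394 s.
t = −τ·ln(1 − 0.86) = −0.394·ln(0.14) = 0.7746 s.

0.77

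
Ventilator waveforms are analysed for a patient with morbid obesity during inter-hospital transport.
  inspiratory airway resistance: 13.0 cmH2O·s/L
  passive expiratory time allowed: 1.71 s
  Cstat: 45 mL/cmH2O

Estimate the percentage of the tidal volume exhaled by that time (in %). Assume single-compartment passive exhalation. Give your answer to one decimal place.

94.6

τ = R × C = 13.0 × 45 mL/cmH2O = 13.0 × 0.045 L/cmH2O = 0.585 s.
Passive exhalation: V(t)/V₀ = e^(−t/τ) = e^(−1.71/0.585) = 0.05377.
Fraction exhaled = 1 − 0.05377 = 0.9462 → 94.62%.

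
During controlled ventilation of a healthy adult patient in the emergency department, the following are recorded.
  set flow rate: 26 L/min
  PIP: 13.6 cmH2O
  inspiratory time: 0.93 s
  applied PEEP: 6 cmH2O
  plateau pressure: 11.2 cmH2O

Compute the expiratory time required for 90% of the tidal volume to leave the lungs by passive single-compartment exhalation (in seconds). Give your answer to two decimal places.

Flow: 26 L/min ÷ 60 = 0.4333 L/s.
Vt = flow × Ti = 0.4333 L/s × 0.93 s × 1000 mL/L = 402.97 mL.
R = (PIP − Pplat)/V̇ = (13.6 − 11.2) / 0.4333 = 2.4/0.4333 = 5.539 cmH2O·s/L.
C = Vt/(Pplat − PEEP) = 402.97 / (11.2 − 6) = 402.97/5.2 = 77.494 mL/cmH2O.
τ = R × C = 5.539 × 0.07749 L/cmH2O = 0.4292 s.
t = −τ·ln(1 − 0.90) = −0.4292·ln(0.1) = 0.9883 s.

0.99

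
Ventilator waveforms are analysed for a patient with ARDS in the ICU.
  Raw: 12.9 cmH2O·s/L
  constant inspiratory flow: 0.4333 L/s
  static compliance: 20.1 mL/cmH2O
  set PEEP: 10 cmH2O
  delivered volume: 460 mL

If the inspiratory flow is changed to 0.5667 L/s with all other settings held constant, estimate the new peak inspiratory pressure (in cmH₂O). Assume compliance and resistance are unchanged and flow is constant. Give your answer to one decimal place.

PIP = Vt/C + R·V̇ + PEEP (constant-flow equation of motion).
Only the resistive term changes: ΔPIP = R × ΔV̇ = 12.9 × (0.5667 − 0.4333) = 12.9 × 0.1334 = 1.721 cmH2O.
Original PIP = 460/20.1 + 12.9×0.4333 + 10 = 38.475 cmH2O; new PIP = 38.475 + (1.721) = 40.196 cmH2O.

40.2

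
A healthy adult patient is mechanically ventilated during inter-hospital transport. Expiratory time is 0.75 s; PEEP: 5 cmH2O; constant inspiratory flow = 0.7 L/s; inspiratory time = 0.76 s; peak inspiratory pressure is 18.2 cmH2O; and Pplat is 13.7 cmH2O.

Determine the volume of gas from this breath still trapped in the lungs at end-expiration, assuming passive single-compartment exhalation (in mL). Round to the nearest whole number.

79

Vt = flow × Ti = 0.7 L/s × 0.76 s × 1000 mL/L = 532.0 mL.
R = (PIP − Pplat)/V̇ = (18.2 − 13.7) / 0.7 = 4.5/0.7 = 6.429 cmH2O·s/L.
C = Vt/(Pplat − PEEP) = 532.0 / (13.7 − 5) = 532.0/8.7 = 61.149 mL/cmH2O.
τ = R × C = 6.429 × 0.06115 L/cmH2O = 0.3931 s.
Fraction remaining = e^(−Te/τ) = e^(−0.75/0.3931) = 0.1484.
Trapped volume = 532.0 × 0.1484 = 78.949 mL.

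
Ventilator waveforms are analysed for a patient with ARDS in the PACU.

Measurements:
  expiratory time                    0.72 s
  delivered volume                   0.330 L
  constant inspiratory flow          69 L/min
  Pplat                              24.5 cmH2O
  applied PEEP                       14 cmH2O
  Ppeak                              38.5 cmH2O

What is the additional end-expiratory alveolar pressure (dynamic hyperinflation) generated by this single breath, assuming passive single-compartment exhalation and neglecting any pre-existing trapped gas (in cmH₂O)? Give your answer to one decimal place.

1.6

Flow: 69 L/min ÷ 60 = 1.15 L/s.
R = (PIP − Pplat)/V̇ = (38.5 − 24.5) / 1.15 = 14.0/1.15 = 12.174 cmH2O·s/L.
C = Vt/(Pplat − PEEP) = 330.0 / (24.5 − 14) = 330.0/10.5 = 31.429 mL/cmH2O.
τ = R × C = 12.174 × 0.03143 L/cmH2O = 0.3826 s.
Fraction remaining = e^(−Te/τ) = e^(−0.72/0.3826) = 0.1523; trapped volume = 330.0 × 0.1523 = 50.259 mL.
Additional alveolar pressure from trapping ≈ V_trapped / C = 50.259 / 31.429 = 1.599 cmH2O.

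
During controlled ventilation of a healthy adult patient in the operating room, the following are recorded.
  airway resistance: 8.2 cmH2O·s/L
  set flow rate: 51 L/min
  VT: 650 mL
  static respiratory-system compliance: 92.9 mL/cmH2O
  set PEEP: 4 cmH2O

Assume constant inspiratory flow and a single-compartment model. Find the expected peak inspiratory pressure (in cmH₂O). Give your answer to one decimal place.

Flow: 51 L/min ÷ 60 = 0.85 L/s.
Equation of motion (constant flow): PIP = Vt/C + R·V̇ + PEEP.
PIP = 650/92.9 + 8.2×0.85 + 4 = 6.997 + 6.97 + 4 = 17.967 cmH2O.

18.0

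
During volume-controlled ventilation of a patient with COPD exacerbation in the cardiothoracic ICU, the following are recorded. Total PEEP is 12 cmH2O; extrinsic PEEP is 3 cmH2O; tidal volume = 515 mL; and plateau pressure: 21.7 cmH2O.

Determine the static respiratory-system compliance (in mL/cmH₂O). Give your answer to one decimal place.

End-expiratory occlusion gives total PEEP = 12 cmH2O (intrinsic PEEP = 12 − 3 = 9). Use total PEEP for the elastic gradient.
Cstat = Vt / (Pplat − PEEPtotal) = 515 / (21.7 − 12) = 515 / 9.7 = 53.093 mL/cmH2O.

53.1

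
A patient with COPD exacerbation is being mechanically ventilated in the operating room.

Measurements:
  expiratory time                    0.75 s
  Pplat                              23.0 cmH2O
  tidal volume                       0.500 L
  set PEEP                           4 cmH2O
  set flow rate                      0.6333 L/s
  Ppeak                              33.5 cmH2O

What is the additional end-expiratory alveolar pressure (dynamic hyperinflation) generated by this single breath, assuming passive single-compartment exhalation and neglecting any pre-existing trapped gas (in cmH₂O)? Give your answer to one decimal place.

3.4

R = (PIP − Pplat)/V̇ = (33.5 − 23.0) / 0.6333 = 10.5/0.6333 = 16.58 cmH2O·s/L.
C = Vt/(Pplat − PEEP) = 500.0 / (23.0 − 4) = 500.0/19.0 = 26.316 mL/cmH2O.
τ = R × C = 16.58 × 0.02632 L/cmH2O = 0.4364 s.
Fraction remaining = e^(−Te/τ) = e^(−0.75/0.4364) = 0.1793; trapped volume = 500.0 × 0.1793 = 89.65 mL.
Additional alveolar pressure from trapping ≈ V_trapped / C = 89.65 / 26.316 = 3.407 cmH2O.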